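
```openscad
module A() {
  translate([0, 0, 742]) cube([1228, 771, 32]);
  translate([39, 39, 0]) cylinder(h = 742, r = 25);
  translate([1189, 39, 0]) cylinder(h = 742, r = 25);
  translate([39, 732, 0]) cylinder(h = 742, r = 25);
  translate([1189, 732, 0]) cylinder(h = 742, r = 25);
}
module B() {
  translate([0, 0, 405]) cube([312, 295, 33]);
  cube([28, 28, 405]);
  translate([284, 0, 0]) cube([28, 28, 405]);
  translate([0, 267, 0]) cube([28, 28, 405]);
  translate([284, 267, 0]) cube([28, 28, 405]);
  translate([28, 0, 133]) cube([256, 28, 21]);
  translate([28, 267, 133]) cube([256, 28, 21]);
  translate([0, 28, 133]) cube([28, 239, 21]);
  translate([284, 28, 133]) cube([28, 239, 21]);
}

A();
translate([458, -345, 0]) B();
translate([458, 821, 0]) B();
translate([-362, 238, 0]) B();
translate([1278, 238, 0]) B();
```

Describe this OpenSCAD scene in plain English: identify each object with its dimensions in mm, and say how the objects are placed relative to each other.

A is a table with a 1228×771 mm rectangular top, 32 mm thick, top surface at z = 774 mm, supported by four round legs of 50 mm diameter, each leg's bounding box inset 14 mm from the nearest pair of top edges, running from the floor.

B is a four-legged stool. The seat is 312×295 mm, 33 mm thick, top at z = 438 mm. It stands on four square legs, each 28×28 mm in cross-section, from z = 0 to the seat underside, each flush with a corner of the seat. Four stretchers, 28 mm wide and 21 mm tall, connect adjacent legs with their undersides at z = 133 mm, each running between the inner faces of the legs it joins and aligned with the legs' outer faces on the other axis.

Four stools sit around the table at the −y, +y, −x, +x sides.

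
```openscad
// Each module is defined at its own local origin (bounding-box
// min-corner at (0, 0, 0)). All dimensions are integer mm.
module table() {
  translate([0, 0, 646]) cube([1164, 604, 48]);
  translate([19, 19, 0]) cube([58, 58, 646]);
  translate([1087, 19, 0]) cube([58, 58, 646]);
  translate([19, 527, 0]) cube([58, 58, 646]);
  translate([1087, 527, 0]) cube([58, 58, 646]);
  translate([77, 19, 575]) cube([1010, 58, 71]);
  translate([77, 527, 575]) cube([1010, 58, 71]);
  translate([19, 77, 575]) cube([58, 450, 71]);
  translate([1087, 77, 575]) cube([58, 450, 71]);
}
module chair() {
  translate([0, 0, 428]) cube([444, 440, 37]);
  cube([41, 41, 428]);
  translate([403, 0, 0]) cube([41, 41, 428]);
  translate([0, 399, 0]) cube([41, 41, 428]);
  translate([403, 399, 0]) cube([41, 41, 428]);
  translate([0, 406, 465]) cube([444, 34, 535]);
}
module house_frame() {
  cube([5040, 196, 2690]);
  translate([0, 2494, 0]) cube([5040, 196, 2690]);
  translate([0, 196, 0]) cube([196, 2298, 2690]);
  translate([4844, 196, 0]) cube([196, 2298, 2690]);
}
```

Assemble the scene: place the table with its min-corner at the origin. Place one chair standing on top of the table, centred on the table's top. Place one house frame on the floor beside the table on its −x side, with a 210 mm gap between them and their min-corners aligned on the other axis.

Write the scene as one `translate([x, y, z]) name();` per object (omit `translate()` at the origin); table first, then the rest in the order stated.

table();
translate([360, 82, 694]) chair();
translate([-5250, 0, 0]) house_frame();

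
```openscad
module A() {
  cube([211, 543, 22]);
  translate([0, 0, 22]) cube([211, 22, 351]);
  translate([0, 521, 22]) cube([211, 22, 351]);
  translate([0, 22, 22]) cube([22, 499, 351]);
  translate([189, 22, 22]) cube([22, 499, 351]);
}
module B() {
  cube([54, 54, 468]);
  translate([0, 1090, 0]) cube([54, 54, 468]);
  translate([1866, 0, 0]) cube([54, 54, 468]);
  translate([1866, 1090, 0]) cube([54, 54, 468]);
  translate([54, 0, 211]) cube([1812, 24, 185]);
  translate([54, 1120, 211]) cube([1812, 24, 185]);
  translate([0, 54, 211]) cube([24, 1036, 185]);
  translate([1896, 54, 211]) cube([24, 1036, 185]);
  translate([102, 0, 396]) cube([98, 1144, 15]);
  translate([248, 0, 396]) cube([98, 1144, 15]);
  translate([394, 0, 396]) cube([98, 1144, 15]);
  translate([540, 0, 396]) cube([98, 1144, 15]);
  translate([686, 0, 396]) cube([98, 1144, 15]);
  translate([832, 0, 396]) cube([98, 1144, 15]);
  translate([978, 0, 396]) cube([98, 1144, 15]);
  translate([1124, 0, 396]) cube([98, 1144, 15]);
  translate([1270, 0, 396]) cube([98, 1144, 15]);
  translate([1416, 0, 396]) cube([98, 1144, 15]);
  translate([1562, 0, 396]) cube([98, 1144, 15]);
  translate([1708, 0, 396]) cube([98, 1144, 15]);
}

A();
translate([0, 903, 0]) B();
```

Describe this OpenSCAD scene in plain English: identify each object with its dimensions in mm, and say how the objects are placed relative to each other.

A is an open-topped rectangular box: outside dimensions 211×543×373 mm, with a uniform wall and base thickness of 22 mm. The base is a full 211×543 slab on the floor; four walls sit on top of the base. The front and back walls (the −y and +y sides) span the full width; the two side walls fit between them.

B is a bed frame 1920 mm long (x) by 1144 mm wide (y). Four 54×54 mm corner posts, 468 mm tall, at the corners of the footprint. Four rails of 24 mm thickness and 185 mm height run between adjacent posts with their undersides at z = 211 mm, their outer faces flush with the outside of the frame (the two x-running rails run between the posts' inner faces; the two y-running rails run between the posts' inner faces). 12 slats, each 98 mm wide (x) and 15 mm thick, lie across the top of the two x-running rails, running the full 1144 mm width of the frame in y; the slats are evenly spaced along x between the inner faces of the end posts with equal gaps (rounded down to the nearest mm) at the −x end and between each pair — any rounding remainder accumulates at the +x end.

The bed frame is on the floor beside the open box on its +y side.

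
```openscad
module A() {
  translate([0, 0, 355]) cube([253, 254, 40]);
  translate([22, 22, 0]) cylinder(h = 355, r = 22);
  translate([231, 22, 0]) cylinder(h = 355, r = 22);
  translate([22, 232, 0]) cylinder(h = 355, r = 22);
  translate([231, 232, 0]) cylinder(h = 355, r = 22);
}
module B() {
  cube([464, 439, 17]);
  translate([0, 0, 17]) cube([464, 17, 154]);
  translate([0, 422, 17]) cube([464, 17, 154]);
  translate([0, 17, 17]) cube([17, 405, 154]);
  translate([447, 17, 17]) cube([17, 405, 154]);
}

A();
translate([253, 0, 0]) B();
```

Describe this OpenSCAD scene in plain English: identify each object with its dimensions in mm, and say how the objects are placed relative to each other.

A is a four-legged stool. The seat is 253×254 mm, 40 mm thick, top at z = 395 mm. It stands on four round legs, each 44 mm in diameter, from z = 0 to the seat underside, each leg's axis is inset half a diameter from the nearest pair of seat edges (so the leg's bounding box is flush with the corner).

B is an open-topped rectangular box: outside dimensions 464×439×171 mm, with a uniform wall and base thickness of 17 mm. The base is a full 464×439 slab on the floor; four walls sit on top of the base. The front and back walls (the −y and +y sides) span the full width; the two side walls fit between them.

The open box is against the stool's +x side, with their −y faces flush.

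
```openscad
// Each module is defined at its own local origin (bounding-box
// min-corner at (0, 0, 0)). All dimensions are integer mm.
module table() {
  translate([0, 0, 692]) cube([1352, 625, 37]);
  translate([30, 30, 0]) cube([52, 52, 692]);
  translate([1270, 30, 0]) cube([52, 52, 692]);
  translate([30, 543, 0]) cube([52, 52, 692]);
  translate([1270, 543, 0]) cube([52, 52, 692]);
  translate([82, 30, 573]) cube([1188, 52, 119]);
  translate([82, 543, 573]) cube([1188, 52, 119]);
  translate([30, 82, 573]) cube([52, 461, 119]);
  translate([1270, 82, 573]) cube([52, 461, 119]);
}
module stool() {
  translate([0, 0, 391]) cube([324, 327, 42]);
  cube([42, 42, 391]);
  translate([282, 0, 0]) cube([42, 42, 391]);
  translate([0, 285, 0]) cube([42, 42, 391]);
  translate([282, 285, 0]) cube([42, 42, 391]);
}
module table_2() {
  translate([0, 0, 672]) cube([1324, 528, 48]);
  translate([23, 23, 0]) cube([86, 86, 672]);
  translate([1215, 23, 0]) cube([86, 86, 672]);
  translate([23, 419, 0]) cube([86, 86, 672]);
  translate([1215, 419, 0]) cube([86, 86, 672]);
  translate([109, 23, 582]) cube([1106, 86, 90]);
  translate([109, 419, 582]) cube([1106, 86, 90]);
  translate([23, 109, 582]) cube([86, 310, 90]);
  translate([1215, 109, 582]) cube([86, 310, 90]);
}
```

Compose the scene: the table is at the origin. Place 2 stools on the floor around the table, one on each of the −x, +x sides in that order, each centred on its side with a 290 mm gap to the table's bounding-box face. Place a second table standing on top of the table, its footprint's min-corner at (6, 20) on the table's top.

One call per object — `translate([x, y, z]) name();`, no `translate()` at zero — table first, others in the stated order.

table();
translate([-614, 149, 0]) stool();
translate([1642, 149, 0]) stool();
translate([6, 20, 729]) table_2();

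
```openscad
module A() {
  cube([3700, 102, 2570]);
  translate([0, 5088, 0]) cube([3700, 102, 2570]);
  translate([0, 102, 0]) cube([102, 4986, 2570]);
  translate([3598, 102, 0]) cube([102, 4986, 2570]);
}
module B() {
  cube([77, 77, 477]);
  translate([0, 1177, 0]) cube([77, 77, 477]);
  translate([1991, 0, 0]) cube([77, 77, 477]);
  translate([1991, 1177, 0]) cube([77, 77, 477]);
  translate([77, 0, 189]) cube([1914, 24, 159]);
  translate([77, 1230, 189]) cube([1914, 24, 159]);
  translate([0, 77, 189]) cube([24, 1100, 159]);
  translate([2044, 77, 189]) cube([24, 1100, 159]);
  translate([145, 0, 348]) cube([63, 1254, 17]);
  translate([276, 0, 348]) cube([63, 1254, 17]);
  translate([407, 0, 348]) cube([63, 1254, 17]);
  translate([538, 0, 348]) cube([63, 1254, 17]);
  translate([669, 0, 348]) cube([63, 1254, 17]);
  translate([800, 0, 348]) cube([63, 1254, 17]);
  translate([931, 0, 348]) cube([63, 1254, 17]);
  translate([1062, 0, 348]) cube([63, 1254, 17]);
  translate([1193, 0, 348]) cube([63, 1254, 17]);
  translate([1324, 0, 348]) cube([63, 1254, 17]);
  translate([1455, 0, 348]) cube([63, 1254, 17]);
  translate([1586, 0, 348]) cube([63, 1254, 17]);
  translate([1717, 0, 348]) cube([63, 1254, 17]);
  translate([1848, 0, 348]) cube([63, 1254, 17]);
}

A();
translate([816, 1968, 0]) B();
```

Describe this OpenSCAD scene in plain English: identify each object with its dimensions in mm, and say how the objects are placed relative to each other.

A is a box-shaped house frame (walls only): outside footprint 3700×5190 mm, wall height 2570 mm, wall thickness 102 mm. The two y-facing walls run the full x-width; the two x-facing walls fit between the inner faces of the y-facing walls.

B is a bed frame 2068 mm long (x) by 1254 mm wide (y). Four 77×77 mm corner posts, 477 mm tall, at the corners of the footprint. Four rails of 24 mm thickness and 159 mm height run between adjacent posts with their undersides at z = 189 mm, their outer faces flush with the outside of the frame (the two x-running rails run between the posts' inner faces; the two y-running rails run between the posts' inner faces). 14 slats, each 63 mm wide (x) and 17 mm thick, lie across the top of the two x-running rails, running the full 1254 mm width of the frame in y; the slats are evenly spaced along x between the inner faces of the end posts with equal gaps (rounded down to the nearest mm) at the −x end and between each pair — any rounding remainder accumulates at the +x end.

The bed frame sits inside the house frame, centred.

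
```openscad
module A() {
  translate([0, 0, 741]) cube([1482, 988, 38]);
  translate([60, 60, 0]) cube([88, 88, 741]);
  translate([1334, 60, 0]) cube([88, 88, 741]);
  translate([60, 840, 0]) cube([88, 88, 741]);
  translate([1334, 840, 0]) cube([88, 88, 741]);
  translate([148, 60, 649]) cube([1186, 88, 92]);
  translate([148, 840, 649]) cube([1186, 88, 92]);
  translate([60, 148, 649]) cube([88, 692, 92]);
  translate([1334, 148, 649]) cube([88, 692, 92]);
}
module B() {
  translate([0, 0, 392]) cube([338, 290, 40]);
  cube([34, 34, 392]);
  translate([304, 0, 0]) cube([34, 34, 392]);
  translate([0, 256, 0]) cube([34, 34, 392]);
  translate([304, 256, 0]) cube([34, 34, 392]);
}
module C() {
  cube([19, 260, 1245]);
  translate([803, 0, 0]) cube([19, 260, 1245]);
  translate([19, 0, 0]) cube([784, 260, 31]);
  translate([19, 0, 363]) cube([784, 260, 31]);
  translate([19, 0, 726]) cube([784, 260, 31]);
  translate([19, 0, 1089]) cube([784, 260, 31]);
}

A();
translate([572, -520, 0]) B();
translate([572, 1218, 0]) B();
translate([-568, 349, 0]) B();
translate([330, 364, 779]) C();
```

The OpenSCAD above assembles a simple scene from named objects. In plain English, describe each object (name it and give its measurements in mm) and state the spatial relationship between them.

A is a table with a 1482×988 mm rectangular top, 38 mm thick, top surface at z = 779 mm, supported by four 88×88 mm square legs, each inset 60 mm from the nearest pair of top edges, running from the floor. Four apron rails, 88 mm thick and 92 mm tall, run between adjacent legs with their top edges flush with the underside of the top and their outer faces flush with the legs' outer faces.

B is a four-legged stool. The seat is 338×290 mm, 40 mm thick, top at z = 432 mm. It stands on four square legs, each 34×34 mm in cross-section, from z = 0 to the seat underside, each flush with a corner of the seat.

C is a bookshelf 822 mm wide overall, 260 mm deep and 1245 mm tall. The two sides are 19 mm thick vertical panels. 4 horizontal shelves of 31 mm thickness span between the inner faces of the sides; the lowest shelf sits on the floor and shelves are stacked with a clear vertical gap of 332 mm between each pair.

Three stools sit around the table at the −y, +y, −x sides. The bookshelf is on top of the table, centred.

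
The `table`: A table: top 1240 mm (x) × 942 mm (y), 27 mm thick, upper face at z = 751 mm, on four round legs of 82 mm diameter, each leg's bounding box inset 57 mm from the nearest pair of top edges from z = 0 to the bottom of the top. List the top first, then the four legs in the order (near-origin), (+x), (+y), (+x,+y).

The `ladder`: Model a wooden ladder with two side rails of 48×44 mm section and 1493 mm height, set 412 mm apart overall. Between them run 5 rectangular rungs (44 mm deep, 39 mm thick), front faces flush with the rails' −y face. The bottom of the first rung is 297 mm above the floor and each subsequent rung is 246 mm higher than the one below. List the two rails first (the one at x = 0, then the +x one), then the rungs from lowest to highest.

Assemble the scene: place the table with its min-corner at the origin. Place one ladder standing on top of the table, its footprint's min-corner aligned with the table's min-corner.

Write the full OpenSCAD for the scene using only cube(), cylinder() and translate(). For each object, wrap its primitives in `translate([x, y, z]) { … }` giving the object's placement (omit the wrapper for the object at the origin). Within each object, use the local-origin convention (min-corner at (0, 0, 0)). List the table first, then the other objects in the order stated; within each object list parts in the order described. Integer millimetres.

translate([0, 0, 724]) cube([1240, 942, 27]);
translate([98, 98, 0]) cylinder(h = 724, r = 41);
translate([1142, 98, 0]) cylinder(h = 724, r = 41);
translate([98, 844, 0]) cylinder(h = 724, r = 41);
translate([1142, 844, 0]) cylinder(h = 724, r = 41);
translate([0, 0, 751]) {
  cube([48, 44, 1493]);
  translate([364, 0, 0]) cube([48, 44, 1493]);
  translate([48, 0, 297]) cube([316, 44, 39]);
  translate([48, 0, 543]) cube([316, 44, 39]);
  translate([48, 0, 789]) cube([316, 44, 39]);
  translate([48, 0, 1035]) cube([316, 44, 39]);
  translate([48, 0, 1281]) cube([316, 44, 39]);
}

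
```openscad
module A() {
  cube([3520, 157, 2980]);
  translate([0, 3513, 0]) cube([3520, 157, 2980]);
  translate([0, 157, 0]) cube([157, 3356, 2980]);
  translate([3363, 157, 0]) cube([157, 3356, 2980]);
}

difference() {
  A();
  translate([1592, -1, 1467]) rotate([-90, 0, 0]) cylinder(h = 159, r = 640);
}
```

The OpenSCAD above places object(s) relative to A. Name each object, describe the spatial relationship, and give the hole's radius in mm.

A is a house frame. The house frame has a circular hole through its front wall. The hole's radius is 640 mm.

The subtracted cylinder has r = 640 mm.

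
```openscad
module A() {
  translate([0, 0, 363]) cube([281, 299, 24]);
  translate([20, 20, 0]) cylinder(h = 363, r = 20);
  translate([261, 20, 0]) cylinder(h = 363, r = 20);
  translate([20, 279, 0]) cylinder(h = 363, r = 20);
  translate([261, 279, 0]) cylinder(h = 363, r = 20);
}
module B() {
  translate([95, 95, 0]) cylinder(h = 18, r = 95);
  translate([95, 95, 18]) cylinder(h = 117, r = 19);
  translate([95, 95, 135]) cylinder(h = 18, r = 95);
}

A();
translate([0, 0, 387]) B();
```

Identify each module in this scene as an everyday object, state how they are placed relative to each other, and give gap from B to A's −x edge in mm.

A is a stool. B is a spool. The spool is on top of the stool. The gap from the spool to the stool's −x edge is 0 mm.

The spool's min-x is at 0; the stool's min-x is 0; gap = 0 mm.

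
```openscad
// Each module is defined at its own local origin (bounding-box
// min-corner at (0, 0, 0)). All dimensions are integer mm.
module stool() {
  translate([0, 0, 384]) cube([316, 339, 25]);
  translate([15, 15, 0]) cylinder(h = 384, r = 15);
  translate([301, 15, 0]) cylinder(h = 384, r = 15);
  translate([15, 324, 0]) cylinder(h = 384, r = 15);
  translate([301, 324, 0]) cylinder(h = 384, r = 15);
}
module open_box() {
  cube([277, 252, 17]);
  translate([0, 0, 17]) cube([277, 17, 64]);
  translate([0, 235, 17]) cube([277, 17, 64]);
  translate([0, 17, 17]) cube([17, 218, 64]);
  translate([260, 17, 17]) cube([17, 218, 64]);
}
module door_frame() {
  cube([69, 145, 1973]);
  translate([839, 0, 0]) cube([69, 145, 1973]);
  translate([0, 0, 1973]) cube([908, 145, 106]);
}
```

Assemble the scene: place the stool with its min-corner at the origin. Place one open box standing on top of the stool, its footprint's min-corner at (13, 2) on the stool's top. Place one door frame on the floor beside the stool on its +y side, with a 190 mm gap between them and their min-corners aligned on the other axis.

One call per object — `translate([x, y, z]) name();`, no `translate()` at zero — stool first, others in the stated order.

stool();
translate([13, 2, 409]) open_box();
translate([0, 529, 0]) door_frame();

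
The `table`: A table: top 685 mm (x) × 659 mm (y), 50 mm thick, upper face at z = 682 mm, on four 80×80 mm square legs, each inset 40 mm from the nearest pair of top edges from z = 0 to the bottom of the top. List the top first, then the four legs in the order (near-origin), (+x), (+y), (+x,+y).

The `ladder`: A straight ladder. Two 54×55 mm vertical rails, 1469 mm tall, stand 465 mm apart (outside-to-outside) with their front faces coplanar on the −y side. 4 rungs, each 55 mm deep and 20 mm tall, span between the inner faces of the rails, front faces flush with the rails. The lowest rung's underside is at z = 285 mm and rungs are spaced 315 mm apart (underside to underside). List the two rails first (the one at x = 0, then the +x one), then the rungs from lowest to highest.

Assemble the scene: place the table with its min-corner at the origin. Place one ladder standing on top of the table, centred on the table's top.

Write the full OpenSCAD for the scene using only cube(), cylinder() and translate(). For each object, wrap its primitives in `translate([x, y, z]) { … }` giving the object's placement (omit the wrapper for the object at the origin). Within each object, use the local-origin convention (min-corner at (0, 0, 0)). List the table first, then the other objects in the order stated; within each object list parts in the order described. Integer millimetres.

translate([0, 0, 632]) cube([685, 659, 50]);
translate([40, 40, 0]) cube([80, 80, 632]);
translate([565, 40, 0]) cube([80, 80, 632]);
translate([40, 539, 0]) cube([80, 80, 632]);
translate([565, 539, 0]) cube([80, 80, 632]);
translate([110, 302, 682]) {
  cube([54, 55, 1469]);
  translate([411, 0, 0]) cube([54, 55, 1469]);
  translate([54, 0, 285]) cube([357, 55, 20]);
  translate([54, 0, 600]) cube([357, 55, 20]);
  translate([54, 0, 915]) cube([357, 55, 20]);
  translate([54, 0, 1230]) cube([357, 55, 20]);
}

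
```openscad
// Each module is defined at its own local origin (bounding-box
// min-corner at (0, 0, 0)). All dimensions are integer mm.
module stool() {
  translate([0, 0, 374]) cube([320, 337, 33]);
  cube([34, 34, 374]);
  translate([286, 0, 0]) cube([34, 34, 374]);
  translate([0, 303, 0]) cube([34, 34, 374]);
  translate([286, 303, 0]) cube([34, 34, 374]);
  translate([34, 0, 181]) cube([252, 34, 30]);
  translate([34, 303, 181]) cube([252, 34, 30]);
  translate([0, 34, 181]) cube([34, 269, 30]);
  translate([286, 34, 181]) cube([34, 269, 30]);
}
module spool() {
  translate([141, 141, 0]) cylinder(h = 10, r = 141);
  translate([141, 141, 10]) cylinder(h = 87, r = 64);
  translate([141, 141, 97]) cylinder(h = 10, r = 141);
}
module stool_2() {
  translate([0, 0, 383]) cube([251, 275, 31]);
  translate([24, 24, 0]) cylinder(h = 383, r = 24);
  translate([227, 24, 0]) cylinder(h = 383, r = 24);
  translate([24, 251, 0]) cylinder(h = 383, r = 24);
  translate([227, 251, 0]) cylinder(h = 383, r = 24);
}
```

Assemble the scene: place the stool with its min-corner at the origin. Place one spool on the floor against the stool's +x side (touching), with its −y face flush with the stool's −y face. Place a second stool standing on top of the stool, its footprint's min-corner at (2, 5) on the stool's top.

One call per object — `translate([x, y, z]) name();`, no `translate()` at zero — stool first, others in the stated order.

stool();
translate([320, 0, 0]) spool();
translate([2, 5, 407]) stool_2();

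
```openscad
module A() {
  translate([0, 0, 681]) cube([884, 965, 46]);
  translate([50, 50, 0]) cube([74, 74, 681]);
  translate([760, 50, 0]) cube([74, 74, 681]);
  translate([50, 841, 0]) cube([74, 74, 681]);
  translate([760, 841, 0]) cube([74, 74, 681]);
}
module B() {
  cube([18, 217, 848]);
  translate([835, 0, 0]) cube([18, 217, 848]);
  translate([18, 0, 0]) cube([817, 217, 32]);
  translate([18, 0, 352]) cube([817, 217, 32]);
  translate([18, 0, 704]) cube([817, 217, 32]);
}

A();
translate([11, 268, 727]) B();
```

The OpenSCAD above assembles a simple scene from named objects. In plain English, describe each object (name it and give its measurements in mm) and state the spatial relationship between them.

A is a rectangular dining table. The top is 884×965×46 mm with its upper surface at z = 727 mm. It stands on four 74×74 mm square legs, each inset 50 mm from the nearest pair of top edges, running from the floor to the underside of the top.

B is an open bookshelf. Two side panels, each 18 mm thick, 217 mm deep and 848 mm tall, stand 853 mm apart (outside-to-outside). Between them sit 3 shelves, each 32 mm thick and 217 mm deep, spanning the full gap between the sides. The bottom shelf rests on the floor (its underside at z = 0) and the clear gap between one shelf's top and the next shelf's underside is 320 mm.

The bookshelf is on top of the table.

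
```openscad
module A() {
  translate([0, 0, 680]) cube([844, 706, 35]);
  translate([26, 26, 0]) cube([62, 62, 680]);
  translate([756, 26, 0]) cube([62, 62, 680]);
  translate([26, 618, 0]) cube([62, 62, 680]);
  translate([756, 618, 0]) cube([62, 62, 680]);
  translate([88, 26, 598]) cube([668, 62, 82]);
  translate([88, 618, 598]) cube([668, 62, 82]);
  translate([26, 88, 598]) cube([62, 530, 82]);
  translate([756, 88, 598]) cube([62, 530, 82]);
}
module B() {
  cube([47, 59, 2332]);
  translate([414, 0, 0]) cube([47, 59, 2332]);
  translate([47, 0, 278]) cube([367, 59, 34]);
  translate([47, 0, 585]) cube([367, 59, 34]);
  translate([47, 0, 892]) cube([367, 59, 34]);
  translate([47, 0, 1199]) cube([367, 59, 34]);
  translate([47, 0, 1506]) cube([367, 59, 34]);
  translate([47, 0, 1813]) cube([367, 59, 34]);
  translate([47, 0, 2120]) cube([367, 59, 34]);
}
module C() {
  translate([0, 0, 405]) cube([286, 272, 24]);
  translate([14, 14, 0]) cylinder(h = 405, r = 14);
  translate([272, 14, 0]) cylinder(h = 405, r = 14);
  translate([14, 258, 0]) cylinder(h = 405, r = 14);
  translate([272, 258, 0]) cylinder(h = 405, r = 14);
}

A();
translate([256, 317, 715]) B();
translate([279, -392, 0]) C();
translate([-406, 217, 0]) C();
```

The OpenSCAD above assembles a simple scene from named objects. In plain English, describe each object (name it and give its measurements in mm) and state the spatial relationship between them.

A is a table with a 844×706 mm rectangular top, 35 mm thick, top surface at z = 715 mm, supported by four 62×62 mm square legs, each inset 26 mm from the nearest pair of top edges, running from the floor. Four apron rails, 62 mm thick and 82 mm tall, run between adjacent legs with their top edges flush with the underside of the top and their outer faces flush with the legs' outer faces.

B is a wooden ladder with two side rails of 47×59 mm section and 2332 mm height, set 461 mm apart overall. Between them run 7 rectangular rungs (59 mm deep, 34 mm thick), front faces flush with the rails' −y face. The bottom of the first rung is 278 mm above the floor and each subsequent rung is 307 mm higher than the one below.

C is a simple wooden stool: a rectangular seat 286 mm (x) by 272 mm (y), 24 mm thick, top face at z = 429 mm, on four round legs, each 28 mm in diameter. The legs rest on z = 0, each leg's axis is inset half a diameter from the nearest pair of seat edges (so the leg's bounding box is flush with the corner).

The ladder is on top of the table. Two stools sit around the table at the −y, −x sides.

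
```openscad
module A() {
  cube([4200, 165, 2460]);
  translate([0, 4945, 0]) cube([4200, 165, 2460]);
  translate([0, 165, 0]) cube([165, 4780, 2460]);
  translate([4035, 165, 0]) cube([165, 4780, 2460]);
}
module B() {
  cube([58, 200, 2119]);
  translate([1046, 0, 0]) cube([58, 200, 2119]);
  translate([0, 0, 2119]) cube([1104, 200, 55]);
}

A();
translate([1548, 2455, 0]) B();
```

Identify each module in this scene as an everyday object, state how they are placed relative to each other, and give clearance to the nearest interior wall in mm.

Clearances: x = 1383, y = 2290; minimum 1383 mm.

A is a house frame. B is a door frame. The door frame sits inside the house frame, centred. The clearance to the nearest interior wall is 1383 mm.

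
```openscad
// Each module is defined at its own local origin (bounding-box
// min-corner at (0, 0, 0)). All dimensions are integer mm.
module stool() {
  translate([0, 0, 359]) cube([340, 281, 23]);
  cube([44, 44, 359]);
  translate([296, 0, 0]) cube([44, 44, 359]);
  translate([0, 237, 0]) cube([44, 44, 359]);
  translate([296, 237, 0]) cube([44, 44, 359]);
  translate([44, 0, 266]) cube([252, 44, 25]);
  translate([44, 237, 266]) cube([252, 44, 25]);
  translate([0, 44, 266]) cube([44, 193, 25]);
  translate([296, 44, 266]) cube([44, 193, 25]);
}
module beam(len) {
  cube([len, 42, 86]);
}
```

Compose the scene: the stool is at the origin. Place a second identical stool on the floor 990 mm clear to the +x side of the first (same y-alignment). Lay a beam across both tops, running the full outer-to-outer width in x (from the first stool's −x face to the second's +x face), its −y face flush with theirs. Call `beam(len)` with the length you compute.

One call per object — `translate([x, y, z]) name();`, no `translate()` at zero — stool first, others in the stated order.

stool();
translate([1330, 0, 0]) stool();
translate([0, 0, 382]) beam(1670);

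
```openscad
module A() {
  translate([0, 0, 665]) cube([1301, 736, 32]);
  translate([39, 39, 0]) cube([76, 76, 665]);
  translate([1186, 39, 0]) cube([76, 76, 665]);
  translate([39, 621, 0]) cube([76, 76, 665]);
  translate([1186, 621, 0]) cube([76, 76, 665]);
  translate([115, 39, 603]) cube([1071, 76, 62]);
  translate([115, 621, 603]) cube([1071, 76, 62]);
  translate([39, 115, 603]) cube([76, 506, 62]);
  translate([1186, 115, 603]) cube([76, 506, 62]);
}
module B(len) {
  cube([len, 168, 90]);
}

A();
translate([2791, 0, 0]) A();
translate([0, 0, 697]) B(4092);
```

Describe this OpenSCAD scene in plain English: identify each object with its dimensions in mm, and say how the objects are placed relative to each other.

A is a rectangular dining table. The top is 1301×736×32 mm with its upper surface at z = 697 mm. It stands on four 76×76 mm square legs, each inset 39 mm from the nearest pair of top edges, running from the floor to the underside of the top. Four apron rails, 76 mm thick and 62 mm tall, run between adjacent legs with their top edges flush with the underside of the top and their outer faces flush with the legs' outer faces.

B is a rectangular beam 4092 mm long (x), 168 mm deep (y), 90 mm thick (z).

The beam spans the tops of two tables placed 1490 mm apart, resting at z = 697 mm.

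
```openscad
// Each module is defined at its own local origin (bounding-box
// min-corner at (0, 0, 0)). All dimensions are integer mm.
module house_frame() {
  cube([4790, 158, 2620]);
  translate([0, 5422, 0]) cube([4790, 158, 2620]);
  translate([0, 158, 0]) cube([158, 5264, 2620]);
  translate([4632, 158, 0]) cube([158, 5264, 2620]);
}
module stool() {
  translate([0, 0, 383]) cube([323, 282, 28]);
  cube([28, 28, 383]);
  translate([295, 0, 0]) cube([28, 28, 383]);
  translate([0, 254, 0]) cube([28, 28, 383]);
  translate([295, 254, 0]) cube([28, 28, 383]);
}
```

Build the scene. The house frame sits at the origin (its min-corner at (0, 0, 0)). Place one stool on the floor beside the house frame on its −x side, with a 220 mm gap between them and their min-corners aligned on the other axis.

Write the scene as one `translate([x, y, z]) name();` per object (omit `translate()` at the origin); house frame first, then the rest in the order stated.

house_frame();
translate([-543, 0, 0]) stool();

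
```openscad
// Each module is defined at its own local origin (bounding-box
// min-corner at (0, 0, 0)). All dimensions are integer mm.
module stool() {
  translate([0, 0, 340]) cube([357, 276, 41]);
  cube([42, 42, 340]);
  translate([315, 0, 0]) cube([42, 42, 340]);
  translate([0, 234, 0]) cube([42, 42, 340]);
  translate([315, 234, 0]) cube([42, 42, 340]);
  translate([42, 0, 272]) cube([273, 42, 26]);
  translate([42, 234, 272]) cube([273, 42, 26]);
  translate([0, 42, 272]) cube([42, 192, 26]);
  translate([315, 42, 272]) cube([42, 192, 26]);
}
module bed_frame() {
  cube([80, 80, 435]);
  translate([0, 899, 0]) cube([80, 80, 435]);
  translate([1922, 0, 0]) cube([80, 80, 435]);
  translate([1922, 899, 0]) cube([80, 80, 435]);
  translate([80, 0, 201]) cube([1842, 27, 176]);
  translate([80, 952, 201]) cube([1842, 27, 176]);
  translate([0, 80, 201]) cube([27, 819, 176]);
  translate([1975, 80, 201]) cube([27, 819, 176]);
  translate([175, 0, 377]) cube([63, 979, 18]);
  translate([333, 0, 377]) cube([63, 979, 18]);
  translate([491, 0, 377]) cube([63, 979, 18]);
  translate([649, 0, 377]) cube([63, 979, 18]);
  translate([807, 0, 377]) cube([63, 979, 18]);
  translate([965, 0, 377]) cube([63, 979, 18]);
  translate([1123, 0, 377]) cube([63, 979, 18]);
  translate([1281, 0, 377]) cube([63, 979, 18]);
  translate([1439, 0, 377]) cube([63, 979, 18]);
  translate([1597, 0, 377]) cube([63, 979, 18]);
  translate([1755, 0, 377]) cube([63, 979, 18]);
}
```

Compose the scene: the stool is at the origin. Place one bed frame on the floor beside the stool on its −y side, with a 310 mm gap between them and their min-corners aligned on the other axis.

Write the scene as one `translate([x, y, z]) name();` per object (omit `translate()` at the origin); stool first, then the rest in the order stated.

stool();
translate([0, -1289, 0]) bed_frame();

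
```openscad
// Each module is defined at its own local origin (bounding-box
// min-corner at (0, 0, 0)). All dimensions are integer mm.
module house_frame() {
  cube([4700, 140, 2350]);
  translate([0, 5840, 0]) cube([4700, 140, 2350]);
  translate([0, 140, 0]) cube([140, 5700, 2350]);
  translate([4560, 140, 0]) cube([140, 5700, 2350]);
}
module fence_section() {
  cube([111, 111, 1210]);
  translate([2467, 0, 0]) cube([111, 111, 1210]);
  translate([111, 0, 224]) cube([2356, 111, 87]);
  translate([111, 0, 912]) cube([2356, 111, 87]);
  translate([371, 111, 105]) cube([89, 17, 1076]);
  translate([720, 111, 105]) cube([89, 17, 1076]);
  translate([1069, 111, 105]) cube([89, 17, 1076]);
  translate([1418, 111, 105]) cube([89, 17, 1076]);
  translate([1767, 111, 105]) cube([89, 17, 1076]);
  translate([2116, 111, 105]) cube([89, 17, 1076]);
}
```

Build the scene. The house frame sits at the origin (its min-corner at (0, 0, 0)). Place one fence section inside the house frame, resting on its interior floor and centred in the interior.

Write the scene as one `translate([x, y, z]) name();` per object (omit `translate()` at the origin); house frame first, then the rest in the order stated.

house_frame();
translate([1061, 2926, 0]) fence_section();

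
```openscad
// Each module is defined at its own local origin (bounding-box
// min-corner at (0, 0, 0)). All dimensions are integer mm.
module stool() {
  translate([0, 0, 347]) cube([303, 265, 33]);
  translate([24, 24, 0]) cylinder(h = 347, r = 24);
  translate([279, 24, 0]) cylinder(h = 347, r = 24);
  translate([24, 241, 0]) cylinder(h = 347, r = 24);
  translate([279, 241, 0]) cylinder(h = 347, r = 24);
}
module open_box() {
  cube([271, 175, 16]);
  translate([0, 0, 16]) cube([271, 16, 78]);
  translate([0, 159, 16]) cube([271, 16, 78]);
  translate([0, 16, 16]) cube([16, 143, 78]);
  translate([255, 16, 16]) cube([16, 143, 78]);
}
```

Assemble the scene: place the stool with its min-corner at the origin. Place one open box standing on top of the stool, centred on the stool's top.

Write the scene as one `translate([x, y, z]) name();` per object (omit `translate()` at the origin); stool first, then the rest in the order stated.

stool();
translate([16, 45, 380]) open_box();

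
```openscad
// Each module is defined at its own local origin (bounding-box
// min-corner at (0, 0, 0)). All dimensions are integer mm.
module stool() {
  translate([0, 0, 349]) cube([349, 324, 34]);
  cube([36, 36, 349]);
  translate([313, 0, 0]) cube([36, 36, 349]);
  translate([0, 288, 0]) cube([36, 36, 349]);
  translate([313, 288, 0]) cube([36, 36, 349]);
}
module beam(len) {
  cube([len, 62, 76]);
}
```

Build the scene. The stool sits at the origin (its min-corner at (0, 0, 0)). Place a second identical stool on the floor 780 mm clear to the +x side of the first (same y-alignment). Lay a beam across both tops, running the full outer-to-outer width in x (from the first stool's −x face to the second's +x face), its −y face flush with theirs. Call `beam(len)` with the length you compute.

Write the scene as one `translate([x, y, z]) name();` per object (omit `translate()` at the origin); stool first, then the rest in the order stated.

stool();
translate([1129, 0, 0]) stool();
translate([0, 0, 383]) beam(1478);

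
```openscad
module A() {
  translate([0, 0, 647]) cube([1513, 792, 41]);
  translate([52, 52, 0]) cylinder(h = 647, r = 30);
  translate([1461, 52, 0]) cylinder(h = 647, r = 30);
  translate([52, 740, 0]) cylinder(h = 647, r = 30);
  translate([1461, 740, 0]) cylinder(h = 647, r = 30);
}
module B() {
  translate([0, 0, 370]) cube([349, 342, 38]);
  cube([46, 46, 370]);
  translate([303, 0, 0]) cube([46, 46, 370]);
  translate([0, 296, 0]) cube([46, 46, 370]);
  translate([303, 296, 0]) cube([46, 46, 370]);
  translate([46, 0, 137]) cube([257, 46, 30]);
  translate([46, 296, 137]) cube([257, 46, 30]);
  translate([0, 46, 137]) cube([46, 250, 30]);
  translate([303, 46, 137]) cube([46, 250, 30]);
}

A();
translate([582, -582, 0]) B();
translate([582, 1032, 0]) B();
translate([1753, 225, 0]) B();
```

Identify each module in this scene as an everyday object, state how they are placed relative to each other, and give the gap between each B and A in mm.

A is a table. B is a stool. Three stools sit around the table at the −y, +y, +x sides. The gap between each stool and the table is 240 mm.

Each stool's nearest face is 240 mm from the table's bounding box.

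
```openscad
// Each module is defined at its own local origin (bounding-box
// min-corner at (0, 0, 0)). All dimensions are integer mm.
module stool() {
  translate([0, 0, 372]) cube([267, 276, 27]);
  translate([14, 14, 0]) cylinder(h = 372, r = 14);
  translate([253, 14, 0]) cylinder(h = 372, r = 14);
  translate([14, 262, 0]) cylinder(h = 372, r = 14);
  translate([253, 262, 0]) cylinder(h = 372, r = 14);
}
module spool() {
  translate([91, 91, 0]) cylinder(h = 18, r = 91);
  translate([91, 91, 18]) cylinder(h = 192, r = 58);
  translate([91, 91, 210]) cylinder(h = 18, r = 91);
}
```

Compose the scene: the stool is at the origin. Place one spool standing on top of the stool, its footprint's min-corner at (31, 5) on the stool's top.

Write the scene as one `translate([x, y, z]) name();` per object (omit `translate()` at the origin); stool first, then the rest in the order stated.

stool();
translate([31, 5, 399]) spool();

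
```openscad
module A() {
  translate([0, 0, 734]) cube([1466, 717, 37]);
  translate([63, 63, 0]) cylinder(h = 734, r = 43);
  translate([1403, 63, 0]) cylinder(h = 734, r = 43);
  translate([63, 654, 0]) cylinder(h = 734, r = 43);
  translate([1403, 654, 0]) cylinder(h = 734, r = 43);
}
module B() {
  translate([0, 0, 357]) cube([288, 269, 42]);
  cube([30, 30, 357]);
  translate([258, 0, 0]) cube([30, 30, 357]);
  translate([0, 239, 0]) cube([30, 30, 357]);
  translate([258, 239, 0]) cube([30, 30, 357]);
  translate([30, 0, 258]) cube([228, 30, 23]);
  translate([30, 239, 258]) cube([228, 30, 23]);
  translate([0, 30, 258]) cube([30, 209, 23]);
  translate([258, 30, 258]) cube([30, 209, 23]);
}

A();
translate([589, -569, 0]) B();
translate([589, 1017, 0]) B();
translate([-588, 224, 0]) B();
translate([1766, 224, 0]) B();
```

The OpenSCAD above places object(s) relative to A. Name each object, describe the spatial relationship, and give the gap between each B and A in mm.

A is a table. B is a stool. Four stools sit around the table at the −y, +y, −x, +x sides. The gap between each stool and the table is 300 mm.

Each stool's nearest face is 300 mm from the table's bounding box.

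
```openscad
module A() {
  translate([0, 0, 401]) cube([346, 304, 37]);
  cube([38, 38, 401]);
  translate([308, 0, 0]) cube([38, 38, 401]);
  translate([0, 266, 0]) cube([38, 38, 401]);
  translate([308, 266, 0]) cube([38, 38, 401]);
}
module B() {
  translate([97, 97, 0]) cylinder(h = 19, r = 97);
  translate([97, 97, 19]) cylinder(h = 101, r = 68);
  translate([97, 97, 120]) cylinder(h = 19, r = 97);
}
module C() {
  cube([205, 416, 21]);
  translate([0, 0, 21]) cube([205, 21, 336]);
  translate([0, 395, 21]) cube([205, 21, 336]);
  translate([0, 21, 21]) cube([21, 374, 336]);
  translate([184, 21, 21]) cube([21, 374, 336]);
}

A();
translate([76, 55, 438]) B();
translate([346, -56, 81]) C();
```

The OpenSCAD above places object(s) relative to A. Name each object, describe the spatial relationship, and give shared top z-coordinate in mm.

A is a stool. B is a spool. C is an open box. The spool is on top of the stool, centred. The open box is beside the stool with their tops flush at z = 438. The shared top z-coordinate is 438 mm.

Both tops at z = 438 mm.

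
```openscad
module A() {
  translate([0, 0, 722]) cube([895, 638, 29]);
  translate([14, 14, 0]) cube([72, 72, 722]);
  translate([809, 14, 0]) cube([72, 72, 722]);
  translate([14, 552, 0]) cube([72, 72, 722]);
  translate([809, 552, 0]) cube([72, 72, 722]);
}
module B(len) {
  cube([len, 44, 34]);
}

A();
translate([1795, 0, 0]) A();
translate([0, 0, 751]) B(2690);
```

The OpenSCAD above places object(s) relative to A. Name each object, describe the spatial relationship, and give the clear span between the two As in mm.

Second table starts at x = 1795; first ends at x = 895; clear span = 1795 − 895 = 900 mm.

A is a table. B is a beam. A beam spans the tops of two tables. The clear span between the two tables is 900 mm.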